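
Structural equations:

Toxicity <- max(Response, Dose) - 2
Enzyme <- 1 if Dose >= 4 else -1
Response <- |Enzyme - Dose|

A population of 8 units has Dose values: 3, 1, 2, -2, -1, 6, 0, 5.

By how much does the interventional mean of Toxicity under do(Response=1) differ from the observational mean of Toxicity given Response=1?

do(Response=1) breaks Response's dependence on Dose. With Response=1 fixed, Toxicity across the units is 1, -1, 0, -1, -1, 4, -1, 3, mean 0.5.
E[Toxicity|Response=1] averages over only the 2 units with Response=1 (Dose = -2, 0): Toxicity = -1, -1, mean -1.
Difference = 0.5 − (-1) = 1.5.

1.5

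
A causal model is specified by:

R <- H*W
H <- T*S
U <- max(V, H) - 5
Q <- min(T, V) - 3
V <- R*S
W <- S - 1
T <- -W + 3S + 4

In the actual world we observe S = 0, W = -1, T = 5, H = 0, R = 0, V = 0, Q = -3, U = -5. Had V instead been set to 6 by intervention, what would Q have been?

Intervening sets V = 6 and removes its equation (V <- R*S).
W = S - 1  [with S=0]  = -1
T = -W + 3S + 4  [with W=-1, S=0]  = 5
Q = min(T, V) - 3  [with T=5, V=6]  = 2

2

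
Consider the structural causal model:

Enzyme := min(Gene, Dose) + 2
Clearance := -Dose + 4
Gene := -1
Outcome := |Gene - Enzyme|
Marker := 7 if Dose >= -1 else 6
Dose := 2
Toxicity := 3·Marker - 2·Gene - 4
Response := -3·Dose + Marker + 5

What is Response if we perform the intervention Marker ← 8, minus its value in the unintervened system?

1

Intervening sets Marker = 8 and removes its equation (Marker := 7 if Dose >= -1 else 6).
Response = -3·Dose + Marker + 5  [with Dose=2, Marker=8]  = 7
Without intervention: Marker = 7 if Dose >= -1 else 6  [with Dose=2]  = 7; Response = -3·Dose + Marker + 5  [with Dose=2, Marker=7]  = 6.
Change = 7 − 6 = 1.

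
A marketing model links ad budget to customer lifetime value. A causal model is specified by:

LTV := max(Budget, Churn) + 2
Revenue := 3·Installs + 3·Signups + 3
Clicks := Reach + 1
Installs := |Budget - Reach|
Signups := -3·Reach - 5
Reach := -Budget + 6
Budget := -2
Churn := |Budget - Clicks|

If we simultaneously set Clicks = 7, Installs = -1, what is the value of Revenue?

-87

Under do(Clicks = 7, Installs = -1), each intervened variable's structural equation is replaced by its fixed value.
Reach = -Budget + 6  [with Budget=-2]  = 8
Signups = -3·Reach - 5  [with Reach=8]  = -29
Revenue = 3·Installs + 3·Signups + 3  [with Installs=-1, Signups=-29]  = -87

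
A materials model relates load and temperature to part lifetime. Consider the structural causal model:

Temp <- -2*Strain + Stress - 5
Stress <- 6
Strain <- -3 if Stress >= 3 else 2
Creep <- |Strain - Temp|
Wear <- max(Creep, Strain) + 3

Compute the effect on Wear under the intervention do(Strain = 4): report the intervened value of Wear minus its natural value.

do(Strain=4) replaces the equation Strain <- -3 if Stress >= 3 else 2 with the constant Strain = 4.
Temp = -2*Strain + Stress - 5  [with Strain=4, Stress=6]  = -7
Creep = |Strain - Temp|  [with Strain=4, Temp=-7]  = 11
Wear = max(Creep, Strain) + 3  [with Creep=11, Strain=4]  = 14
Without intervention: Strain = -3 if Stress >= 3 else 2  [with Stress=6]  = -3; Temp = -2*Strain + Stress - 5  [with Strain=-3, Stress=6]  = 7; Creep = |Strain - Temp|  [with Strain=-3, Temp=7]  = 10; Wear = max(Creep, Strain) + 3  [with Creep=10, Strain=-3]  = 13.
Change = 14 − 13 = 1.

1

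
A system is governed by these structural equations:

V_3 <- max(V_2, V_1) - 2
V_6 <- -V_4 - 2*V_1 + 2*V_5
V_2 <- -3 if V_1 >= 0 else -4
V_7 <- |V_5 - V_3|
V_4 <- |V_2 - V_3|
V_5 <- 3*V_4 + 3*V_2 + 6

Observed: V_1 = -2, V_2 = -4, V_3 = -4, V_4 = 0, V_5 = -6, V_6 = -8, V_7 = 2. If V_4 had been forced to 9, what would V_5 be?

21

Intervening sets V_4 = 9 and removes its equation (V_4 <- |V_2 - V_3|).
V_2 = -3 if V_1 >= 0 else -4  [with V_1=-2]  = -4
V_5 = 3*V_4 + 3*V_2 + 6  [with V_4=9, V_2=-4]  = 21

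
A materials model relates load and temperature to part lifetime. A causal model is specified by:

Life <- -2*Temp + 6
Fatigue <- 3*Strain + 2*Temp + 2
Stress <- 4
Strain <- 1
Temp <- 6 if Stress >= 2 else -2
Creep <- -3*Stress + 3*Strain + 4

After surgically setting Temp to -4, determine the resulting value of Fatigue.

do(Temp=-4) replaces the equation Temp <- 6 if Stress >= 2 else -2 with the constant Temp = -4.
Fatigue = 3*Strain + 2*Temp + 2  [with Strain=1, Temp=-4]  = -3

-3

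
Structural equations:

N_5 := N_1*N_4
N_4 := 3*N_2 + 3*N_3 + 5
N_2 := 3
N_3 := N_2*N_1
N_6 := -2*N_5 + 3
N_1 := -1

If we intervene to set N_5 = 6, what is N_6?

The intervention breaks the incoming arrows to N_5: N_5 := N_1*N_4 no longer applies, and N_5 = 6.
N_6 = -2*N_5 + 3  [with N_5=6]  = -9

-9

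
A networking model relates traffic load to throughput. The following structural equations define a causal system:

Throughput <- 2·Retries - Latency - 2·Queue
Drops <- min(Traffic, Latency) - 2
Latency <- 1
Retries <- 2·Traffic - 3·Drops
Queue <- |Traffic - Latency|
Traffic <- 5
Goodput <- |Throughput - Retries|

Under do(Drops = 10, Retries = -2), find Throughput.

The joint intervention fixes Drops = 10, Retries = -2, removing each variable's own equation.
Queue = |Traffic - Latency|  [with Traffic=5, Latency=1]  = 4
Throughput = 2·Retries - Latency - 2·Queue  [with Retries=-2, Latency=1, Queue=4]  = -13

-13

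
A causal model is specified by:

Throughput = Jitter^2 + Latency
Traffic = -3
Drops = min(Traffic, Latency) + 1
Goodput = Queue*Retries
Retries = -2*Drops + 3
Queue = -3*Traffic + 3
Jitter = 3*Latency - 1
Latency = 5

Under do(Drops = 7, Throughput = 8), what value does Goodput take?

-132

Setting Drops = 7, Throughput = 8 by intervention discards those variables' equations.
Queue = -3*Traffic + 3  [with Traffic=-3]  = 12
Retries = -2*Drops + 3  [with Drops=7]  = -11
Goodput = Queue*Retries  [with Queue=12, Retries=-11]  = -132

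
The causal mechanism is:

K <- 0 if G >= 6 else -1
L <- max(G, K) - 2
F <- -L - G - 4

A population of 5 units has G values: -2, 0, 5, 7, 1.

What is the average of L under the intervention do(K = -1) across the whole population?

do(K=-1) breaks K's dependence on G. With K=-1 fixed, L across the units is -3, -2, 3, 5, -1, mean 0.4.

0.4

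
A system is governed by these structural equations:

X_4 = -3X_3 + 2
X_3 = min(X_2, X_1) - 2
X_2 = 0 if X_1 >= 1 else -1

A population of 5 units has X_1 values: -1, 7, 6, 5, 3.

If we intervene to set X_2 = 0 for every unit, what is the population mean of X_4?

8.6

do(X_2=0) breaks X_2's dependence on X_1. With X_2=0 fixed, X_4 across the units is 11, 8, 8, 8, 8, mean 8.6.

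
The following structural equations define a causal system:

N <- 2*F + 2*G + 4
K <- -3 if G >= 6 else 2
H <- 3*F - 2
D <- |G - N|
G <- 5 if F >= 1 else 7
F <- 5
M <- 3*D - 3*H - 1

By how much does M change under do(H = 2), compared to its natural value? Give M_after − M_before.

Intervening sets H = 2 and removes its equation (H <- 3*F - 2).
G = 5 if F >= 1 else 7  [with F=5]  = 5
N = 2*F + 2*G + 4  [with F=5, G=5]  = 24
D = |G - N|  [with G=5, N=24]  = 19
M = 3*D - 3*H - 1  [with D=19, H=2]  = 50
Without intervention: G = 5 if F >= 1 else 7  [with F=5]  = 5; N = 2*F + 2*G + 4  [with F=5, G=5]  = 24; D = |G - N|  [with G=5, N=24]  = 19; H = 3*F - 2  [with F=5]  = 13; M = 3*D - 3*H - 1  [with D=19, H=13]  = 17.
Change = 50 − 17 = 33.

33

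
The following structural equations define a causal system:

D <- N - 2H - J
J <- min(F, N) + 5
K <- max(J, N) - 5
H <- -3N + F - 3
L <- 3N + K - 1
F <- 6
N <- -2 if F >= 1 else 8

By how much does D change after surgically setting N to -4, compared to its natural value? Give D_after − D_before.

Under do(N=-4), the mechanism N <- -2 if F >= 1 else 8 is discarded; N is fixed at -4.
J = min(F, N) + 5  [with F=6, N=-4]  = 1
H = -3N + F - 3  [with N=-4, F=6]  = 15
D = N - 2H - J  [with N=-4, H=15, J=1]  = -35
Without intervention: N = -2 if F >= 1 else 8  [with F=6]  = -2; J = min(F, N) + 5  [with F=6, N=-2]  = 3; H = -3N + F - 3  [with N=-2, F=6]  = 9; D = N - 2H - J  [with N=-2, H=9, J=3]  = -23.
Change = -35 − (-23) = -12.

-12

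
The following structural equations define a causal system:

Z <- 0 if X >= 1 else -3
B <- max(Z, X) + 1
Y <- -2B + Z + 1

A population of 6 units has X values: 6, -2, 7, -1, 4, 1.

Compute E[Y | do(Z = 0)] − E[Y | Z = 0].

do(Z=0) breaks Z's dependence on X. With Z=0 fixed, Y across the units is -13, -1, -15, -1, -9, -3, mean -7.
Observing Z=0 restricts to units where Z's equation naturally yields 0: X ∈ {6, 7, 4, 1}. In that subpopulation Y = -13, -15, -9, -3, mean -10.
Difference = -7 − (-10) = 3.

3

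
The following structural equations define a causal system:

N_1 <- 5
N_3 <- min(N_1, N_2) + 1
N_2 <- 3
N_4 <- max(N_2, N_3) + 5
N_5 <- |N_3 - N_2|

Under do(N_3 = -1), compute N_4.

8

The intervention breaks the incoming arrows to N_3: N_3 <- min(N_1, N_2) + 1 no longer applies, and N_3 = -1.
N_4 = max(N_2, N_3) + 5  [with N_2=3, N_3=-1]  = 8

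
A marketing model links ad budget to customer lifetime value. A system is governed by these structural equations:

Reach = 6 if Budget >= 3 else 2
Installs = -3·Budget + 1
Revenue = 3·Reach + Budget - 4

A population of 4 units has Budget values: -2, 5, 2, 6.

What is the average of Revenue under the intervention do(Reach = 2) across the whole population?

4.75

Under do(Reach=2), Reach's equation is replaced by Reach=2 for every unit. Per-unit Revenue: 0, 7, 4, 8. Mean = 4.75.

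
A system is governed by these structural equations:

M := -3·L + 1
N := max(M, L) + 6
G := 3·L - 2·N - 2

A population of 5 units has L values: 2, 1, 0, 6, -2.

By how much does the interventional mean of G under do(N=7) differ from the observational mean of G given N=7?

do(N=7) breaks N's dependence on L. With N=7 fixed, G across the units is -10, -13, -16, 2, -22, mean -11.8.
E[G|N=7] averages over only the 2 units with N=7 (L = 1, 0): G = -13, -16, mean -14.5.
Difference = -11.8 − (-14.5) = 2.7.

2.7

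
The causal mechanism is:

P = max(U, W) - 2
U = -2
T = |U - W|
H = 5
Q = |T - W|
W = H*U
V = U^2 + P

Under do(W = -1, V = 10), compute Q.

Under do(W = -1, V = 10), each intervened variable's structural equation is replaced by its fixed value.
T = |U - W|  [with U=-2, W=-1]  = 1
Q = |T - W|  [with T=1, W=-1]  = 2

2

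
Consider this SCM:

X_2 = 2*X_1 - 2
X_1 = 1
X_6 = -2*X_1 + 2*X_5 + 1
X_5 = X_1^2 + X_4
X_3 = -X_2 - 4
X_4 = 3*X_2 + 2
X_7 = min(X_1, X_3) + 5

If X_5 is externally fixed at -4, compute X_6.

-9

The intervention breaks the incoming arrows to X_5: X_5 = X_1^2 + X_4 no longer applies, and X_5 = -4.
X_6 = -2*X_1 + 2*X_5 + 1  [with X_1=1, X_5=-4]  = -9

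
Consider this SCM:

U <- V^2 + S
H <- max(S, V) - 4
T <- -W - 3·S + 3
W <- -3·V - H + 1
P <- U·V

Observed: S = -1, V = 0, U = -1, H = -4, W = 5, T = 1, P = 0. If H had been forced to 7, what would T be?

Under do(H=7), the mechanism H <- max(S, V) - 4 is discarded; H is fixed at 7.
W = -3·V - H + 1  [with V=0, H=7]  = -6
T = -W - 3·S + 3  [with W=-6, S=-1]  = 12

12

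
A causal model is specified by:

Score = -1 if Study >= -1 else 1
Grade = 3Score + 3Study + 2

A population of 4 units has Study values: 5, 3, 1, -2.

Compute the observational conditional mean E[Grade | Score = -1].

8

Observing Score=-1 restricts to units where Score's equation naturally yields -1: Study ∈ {5, 3, 1}. In that subpopulation Grade = 14, 8, 2, mean 8.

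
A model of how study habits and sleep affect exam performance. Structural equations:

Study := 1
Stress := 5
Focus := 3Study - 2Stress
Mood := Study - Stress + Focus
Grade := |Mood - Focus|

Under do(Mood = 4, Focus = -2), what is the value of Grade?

6

The joint intervention fixes Mood = 4, Focus = -2, removing each variable's own equation.
Grade = |Mood - Focus|  [with Mood=4, Focus=-2]  = 6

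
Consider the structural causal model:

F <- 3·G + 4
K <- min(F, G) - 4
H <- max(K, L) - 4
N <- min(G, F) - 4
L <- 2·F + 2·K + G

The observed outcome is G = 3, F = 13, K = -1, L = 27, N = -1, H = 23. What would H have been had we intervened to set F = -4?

-12

Under do(F=-4), the mechanism F <- 3·G + 4 is discarded; F is fixed at -4.
K = min(F, G) - 4  [with F=-4, G=3]  = -8
L = 2·F + 2·K + G  [with F=-4, K=-8, G=3]  = -21
H = max(K, L) - 4  [with K=-8, L=-21]  = -12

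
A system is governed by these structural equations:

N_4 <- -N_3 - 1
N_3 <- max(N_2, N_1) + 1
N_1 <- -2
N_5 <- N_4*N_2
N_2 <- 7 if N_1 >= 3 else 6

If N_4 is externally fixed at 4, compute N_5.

Intervening sets N_4 = 4 and removes its equation (N_4 <- -N_3 - 1).
N_2 = 7 if N_1 >= 3 else 6  [with N_1=-2]  = 6
N_5 = N_4*N_2  [with N_4=4, N_2=6]  = 24

24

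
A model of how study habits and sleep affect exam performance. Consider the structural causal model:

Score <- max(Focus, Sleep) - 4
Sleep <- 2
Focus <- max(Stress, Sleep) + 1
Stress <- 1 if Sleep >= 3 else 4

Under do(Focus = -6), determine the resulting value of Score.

-2

The intervention breaks the incoming arrows to Focus: Focus <- max(Stress, Sleep) + 1 no longer applies, and Focus = -6.
Score = max(Focus, Sleep) - 4  [with Focus=-6, Sleep=2]  = -2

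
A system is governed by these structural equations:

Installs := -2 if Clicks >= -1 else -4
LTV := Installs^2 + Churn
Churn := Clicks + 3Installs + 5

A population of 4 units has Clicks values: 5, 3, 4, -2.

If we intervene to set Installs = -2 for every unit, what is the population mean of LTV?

5.5

The intervention sets Installs=-2 in all 4 units regardless of Clicks. Recomputing LTV per unit gives 8, 6, 7, 1; average 5.5.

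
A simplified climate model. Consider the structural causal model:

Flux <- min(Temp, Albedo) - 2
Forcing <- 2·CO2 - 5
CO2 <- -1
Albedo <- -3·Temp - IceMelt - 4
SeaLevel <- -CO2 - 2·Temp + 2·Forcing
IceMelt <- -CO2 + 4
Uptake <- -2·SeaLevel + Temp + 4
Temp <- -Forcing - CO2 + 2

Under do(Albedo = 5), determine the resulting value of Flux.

Under do(Albedo=5), the mechanism Albedo <- -3·Temp - IceMelt - 4 is discarded; Albedo is fixed at 5.
Forcing = 2·CO2 - 5  [with CO2=-1]  = -7
Temp = -Forcing - CO2 + 2  [with Forcing=-7, CO2=-1]  = 10
Flux = min(Temp, Albedo) - 2  [with Temp=10, Albedo=5]  = 3

3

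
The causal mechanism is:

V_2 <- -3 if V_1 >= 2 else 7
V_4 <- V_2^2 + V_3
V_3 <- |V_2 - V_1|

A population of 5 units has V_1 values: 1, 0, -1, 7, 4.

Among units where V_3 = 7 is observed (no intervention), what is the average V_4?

Conditioning on V_3=7 selects the 2 unit(s) with V_1 ∈ {0, 4}. Their V_4 values: 56, 16. Mean = 36.

36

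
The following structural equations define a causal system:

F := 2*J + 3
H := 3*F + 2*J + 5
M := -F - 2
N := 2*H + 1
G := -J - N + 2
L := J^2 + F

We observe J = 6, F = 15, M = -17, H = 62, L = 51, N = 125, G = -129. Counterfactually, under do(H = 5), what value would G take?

-15

The intervention breaks the incoming arrows to H: H := 3*F + 2*J + 5 no longer applies, and H = 5.
N = 2*H + 1  [with H=5]  = 11
G = -J - N + 2  [with J=6, N=11]  = -15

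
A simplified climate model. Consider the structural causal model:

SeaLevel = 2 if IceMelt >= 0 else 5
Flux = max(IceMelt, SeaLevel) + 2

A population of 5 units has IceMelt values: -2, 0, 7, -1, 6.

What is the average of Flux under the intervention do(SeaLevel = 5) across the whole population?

do(SeaLevel=5) breaks SeaLevel's dependence on IceMelt. With SeaLevel=5 fixed, Flux across the units is 7, 7, 9, 7, 8, mean 7.6.

7.6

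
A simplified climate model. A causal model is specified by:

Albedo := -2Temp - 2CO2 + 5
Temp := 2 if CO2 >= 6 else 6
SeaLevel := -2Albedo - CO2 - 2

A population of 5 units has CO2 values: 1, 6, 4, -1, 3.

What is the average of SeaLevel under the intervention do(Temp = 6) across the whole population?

19.8

do(Temp=6) breaks Temp's dependence on CO2. With Temp=6 fixed, SeaLevel across the units is 15, 30, 24, 9, 21, mean 19.8.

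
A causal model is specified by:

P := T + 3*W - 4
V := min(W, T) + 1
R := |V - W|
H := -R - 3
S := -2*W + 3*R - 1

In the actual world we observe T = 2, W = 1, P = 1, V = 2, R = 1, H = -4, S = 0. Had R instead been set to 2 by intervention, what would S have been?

Under do(R=2), the mechanism R := |V - W| is discarded; R is fixed at 2.
S = -2*W + 3*R - 1  [with W=1, R=2]  = 3

3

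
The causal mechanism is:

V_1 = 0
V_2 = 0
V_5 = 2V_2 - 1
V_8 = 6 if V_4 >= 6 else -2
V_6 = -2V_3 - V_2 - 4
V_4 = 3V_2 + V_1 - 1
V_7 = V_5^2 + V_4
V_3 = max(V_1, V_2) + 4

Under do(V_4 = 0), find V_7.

1

The intervention breaks the incoming arrows to V_4: V_4 = 3V_2 + V_1 - 1 no longer applies, and V_4 = 0.
V_5 = 2V_2 - 1  [with V_2=0]  = -1
V_7 = V_5^2 + V_4  [with V_5=-1, V_4=0]  = 1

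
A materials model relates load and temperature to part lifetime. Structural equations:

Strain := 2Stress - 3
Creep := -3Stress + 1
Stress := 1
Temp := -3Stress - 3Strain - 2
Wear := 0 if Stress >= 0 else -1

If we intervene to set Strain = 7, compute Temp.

-26

The intervention breaks the incoming arrows to Strain: Strain := 2Stress - 3 no longer applies, and Strain = 7.
Temp = -3Stress - 3Strain - 2  [with Stress=1, Strain=7]  = -26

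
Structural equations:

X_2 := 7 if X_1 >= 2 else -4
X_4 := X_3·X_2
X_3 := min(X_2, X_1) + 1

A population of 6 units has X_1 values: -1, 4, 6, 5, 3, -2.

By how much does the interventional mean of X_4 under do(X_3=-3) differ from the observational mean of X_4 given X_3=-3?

-22

Every unit gets X_3=-3 under the intervention. X_4 values become 12, -21, -21, -21, -21, 12; E[X_4|do(X_3=-3)] = -10.
Observing X_3=-3 restricts to units where X_3's equation naturally yields -3: X_1 ∈ {-1, -2}. In that subpopulation X_4 = 12, 12, mean 12.
Difference = -10 − 12 = -22.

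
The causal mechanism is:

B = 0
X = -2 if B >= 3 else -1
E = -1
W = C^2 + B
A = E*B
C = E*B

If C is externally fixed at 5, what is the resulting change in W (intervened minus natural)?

do(C=5) replaces the equation C = E*B with the constant C = 5.
W = C^2 + B  [with C=5, B=0]  = 25
Without intervention: C = E*B  [with E=-1, B=0]  = 0; W = C^2 + B  [with C=0, B=0]  = 0.
Change = 25 − 0 = 25.

25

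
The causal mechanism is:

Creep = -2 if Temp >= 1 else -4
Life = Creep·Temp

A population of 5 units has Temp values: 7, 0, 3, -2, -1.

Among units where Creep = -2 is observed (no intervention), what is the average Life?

-10

Conditioning on Creep=-2 selects the 2 unit(s) with Temp ∈ {7, 3}. Their Life values: -14, -6. Mean = -10.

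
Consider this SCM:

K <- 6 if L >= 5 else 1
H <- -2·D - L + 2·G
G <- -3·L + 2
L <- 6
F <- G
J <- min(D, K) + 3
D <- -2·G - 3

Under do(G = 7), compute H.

Under do(G=7), the mechanism G <- -3·L + 2 is discarded; G is fixed at 7.
D = -2·G - 3  [with G=7]  = -17
H = -2·D - L + 2·G  [with D=-17, L=6, G=7]  = 42

42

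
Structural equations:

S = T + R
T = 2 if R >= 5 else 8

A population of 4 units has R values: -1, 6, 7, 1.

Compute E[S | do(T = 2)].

Every unit gets T=2 under the intervention. S values become 1, 8, 9, 3; E[S|do(T=2)] = 5.25.

5.25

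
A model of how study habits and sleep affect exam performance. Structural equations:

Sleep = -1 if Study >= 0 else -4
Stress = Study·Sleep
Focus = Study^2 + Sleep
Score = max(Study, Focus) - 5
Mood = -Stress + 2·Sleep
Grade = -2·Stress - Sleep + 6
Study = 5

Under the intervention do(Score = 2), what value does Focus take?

24

The intervention breaks the incoming arrows to Score: Score = max(Study, Focus) - 5 no longer applies, and Score = 2.
Since Focus is not a descendant of the intervened variable, it is unaffected.
Sleep = -1 if Study >= 0 else -4  [with Study=5]  = -1
Focus = Study^2 + Sleep  [with Study=5, Sleep=-1]  = 24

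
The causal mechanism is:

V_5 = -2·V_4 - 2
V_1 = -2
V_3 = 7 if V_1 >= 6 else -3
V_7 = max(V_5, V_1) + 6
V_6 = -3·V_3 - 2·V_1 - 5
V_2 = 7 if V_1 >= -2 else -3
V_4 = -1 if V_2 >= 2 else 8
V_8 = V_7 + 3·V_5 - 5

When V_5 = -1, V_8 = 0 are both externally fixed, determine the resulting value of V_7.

5

Setting V_5 = -1, V_8 = 0 by intervention discards those variables' equations.
V_7 = max(V_5, V_1) + 6  [with V_5=-1, V_1=-2]  = 5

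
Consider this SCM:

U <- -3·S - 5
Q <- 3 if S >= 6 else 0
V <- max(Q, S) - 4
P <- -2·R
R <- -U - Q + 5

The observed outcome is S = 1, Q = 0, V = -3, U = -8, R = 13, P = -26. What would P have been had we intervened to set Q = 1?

-24

Under do(Q=1), the mechanism Q <- 3 if S >= 6 else 0 is discarded; Q is fixed at 1.
U = -3·S - 5  [with S=1]  = -8
R = -U - Q + 5  [with U=-8, Q=1]  = 12
P = -2·R  [with R=12]  = -24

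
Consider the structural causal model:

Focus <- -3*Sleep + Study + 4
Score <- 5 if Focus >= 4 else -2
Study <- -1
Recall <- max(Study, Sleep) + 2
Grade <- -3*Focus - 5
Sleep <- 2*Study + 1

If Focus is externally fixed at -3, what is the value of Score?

The intervention breaks the incoming arrows to Focus: Focus <- -3*Sleep + Study + 4 no longer applies, and Focus = -3.
Score = 5 if Focus >= 4 else -2  [with Focus=-3]  = -2

-2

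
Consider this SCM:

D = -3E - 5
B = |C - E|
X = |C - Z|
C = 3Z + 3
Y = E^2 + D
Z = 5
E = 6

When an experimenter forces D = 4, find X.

13

The intervention breaks the incoming arrows to D: D = -3E - 5 no longer applies, and D = 4.
Since X is not a descendant of the intervened variable, it is unaffected.
C = 3Z + 3  [with Z=5]  = 18
X = |C - Z|  [with C=18, Z=5]  = 13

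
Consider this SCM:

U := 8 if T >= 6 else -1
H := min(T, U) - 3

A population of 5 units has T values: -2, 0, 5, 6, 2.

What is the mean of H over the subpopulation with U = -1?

Observing U=-1 restricts to units where U's equation naturally yields -1: T ∈ {-2, 0, 5, 2}. In that subpopulation H = -5, -4, -4, -4, mean -4.25.

-4.25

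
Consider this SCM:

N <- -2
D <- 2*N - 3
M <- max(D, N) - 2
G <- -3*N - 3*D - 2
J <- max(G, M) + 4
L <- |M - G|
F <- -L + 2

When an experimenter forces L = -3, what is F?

5

Intervening sets L = -3 and removes its equation (L <- |M - G|).
F = -L + 2  [with L=-3]  = 5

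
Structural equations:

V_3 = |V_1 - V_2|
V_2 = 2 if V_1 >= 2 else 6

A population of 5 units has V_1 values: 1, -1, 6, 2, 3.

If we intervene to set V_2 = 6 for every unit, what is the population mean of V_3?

do(V_2=6) breaks V_2's dependence on V_1. With V_2=6 fixed, V_3 across the units is 5, 7, 0, 4, 3, mean 3.8.

3.8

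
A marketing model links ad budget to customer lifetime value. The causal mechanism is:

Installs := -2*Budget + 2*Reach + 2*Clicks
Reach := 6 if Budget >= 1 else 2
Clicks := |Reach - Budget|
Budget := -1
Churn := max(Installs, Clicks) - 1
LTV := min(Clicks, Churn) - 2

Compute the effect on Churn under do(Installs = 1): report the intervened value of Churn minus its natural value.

-9

Intervening sets Installs = 1 and removes its equation (Installs := -2*Budget + 2*Reach + 2*Clicks).
Reach = 6 if Budget >= 1 else 2  [with Budget=-1]  = 2
Clicks = |Reach - Budget|  [with Reach=2, Budget=-1]  = 3
Churn = max(Installs, Clicks) - 1  [with Installs=1, Clicks=3]  = 2
Without intervention: Reach = 6 if Budget >= 1 else 2  [with Budget=-1]  = 2; Clicks = |Reach - Budget|  [with Reach=2, Budget=-1]  = 3; Installs = -2*Budget + 2*Reach + 2*Clicks  [with Budget=-1, Reach=2, Clicks=3]  = 12; Churn = max(Installs, Clicks) - 1  [with Installs=12, Clicks=3]  = 11.
Change = 2 − 11 = -9.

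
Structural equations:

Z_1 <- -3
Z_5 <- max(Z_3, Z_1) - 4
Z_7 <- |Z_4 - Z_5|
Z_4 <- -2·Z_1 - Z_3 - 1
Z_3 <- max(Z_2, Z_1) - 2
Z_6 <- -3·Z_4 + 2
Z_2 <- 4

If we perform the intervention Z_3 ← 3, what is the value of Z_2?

Under do(Z_3=3), the mechanism Z_3 <- max(Z_2, Z_1) - 2 is discarded; Z_3 is fixed at 3.
Since Z_2 is not a descendant of the intervened variable, it is unaffected.

4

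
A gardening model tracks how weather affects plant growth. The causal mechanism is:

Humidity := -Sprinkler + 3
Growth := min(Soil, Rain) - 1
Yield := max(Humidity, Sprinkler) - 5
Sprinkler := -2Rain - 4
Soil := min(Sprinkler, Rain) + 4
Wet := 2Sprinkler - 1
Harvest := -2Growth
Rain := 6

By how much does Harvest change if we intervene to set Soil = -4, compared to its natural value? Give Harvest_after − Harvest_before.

The intervention breaks the incoming arrows to Soil: Soil := min(Sprinkler, Rain) + 4 no longer applies, and Soil = -4.
Growth = min(Soil, Rain) - 1  [with Soil=-4, Rain=6]  = -5
Harvest = -2Growth  [with Growth=-5]  = 10
Without intervention: Sprinkler = -2Rain - 4  [with Rain=6]  = -16; Soil = min(Sprinkler, Rain) + 4  [with Sprinkler=-16, Rain=6]  = -12; Growth = min(Soil, Rain) - 1  [with Soil=-12, Rain=6]  = -13; Harvest = -2Growth  [with Growth=-13]  = 26.
Change = 10 − 26 = -16.

-16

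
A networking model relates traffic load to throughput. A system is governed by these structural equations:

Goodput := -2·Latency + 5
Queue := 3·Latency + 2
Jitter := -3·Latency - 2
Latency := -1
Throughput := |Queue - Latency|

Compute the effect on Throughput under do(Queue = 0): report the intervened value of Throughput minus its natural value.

1

Under do(Queue=0), the mechanism Queue := 3·Latency + 2 is discarded; Queue is fixed at 0.
Throughput = |Queue - Latency|  [with Queue=0, Latency=-1]  = 1
Without intervention: Queue = 3·Latency + 2  [with Latency=-1]  = -1; Throughput = |Queue - Latency|  [with Queue=-1, Latency=-1]  = 0.
Change = 1 − 0 = 1.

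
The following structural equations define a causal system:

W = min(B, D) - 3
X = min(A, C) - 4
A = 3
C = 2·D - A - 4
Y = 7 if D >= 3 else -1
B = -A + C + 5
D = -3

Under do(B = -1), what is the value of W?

-6

Under do(B=-1), the mechanism B = -A + C + 5 is discarded; B is fixed at -1.
W = min(B, D) - 3  [with B=-1, D=-3]  = -6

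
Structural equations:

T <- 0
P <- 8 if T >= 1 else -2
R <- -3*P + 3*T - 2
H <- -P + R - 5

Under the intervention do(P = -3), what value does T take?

Under do(P=-3), the mechanism P <- 8 if T >= 1 else -2 is discarded; P is fixed at -3.
T is not downstream of the intervention, so its value is determined by the original equations.

0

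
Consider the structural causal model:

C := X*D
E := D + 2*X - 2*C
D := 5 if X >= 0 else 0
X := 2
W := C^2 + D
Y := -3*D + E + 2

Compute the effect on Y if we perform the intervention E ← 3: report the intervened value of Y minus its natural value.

Under do(E=3), the mechanism E := D + 2*X - 2*C is discarded; E is fixed at 3.
D = 5 if X >= 0 else 0  [with X=2]  = 5
Y = -3*D + E + 2  [with D=5, E=3]  = -10
Without intervention: D = 5 if X >= 0 else 0  [with X=2]  = 5; C = X*D  [with X=2, D=5]  = 10; E = D + 2*X - 2*C  [with D=5, X=2, C=10]  = -11; Y = -3*D + E + 2  [with D=5, E=-11]  = -24.
Change = -10 − (-24) = 14.

14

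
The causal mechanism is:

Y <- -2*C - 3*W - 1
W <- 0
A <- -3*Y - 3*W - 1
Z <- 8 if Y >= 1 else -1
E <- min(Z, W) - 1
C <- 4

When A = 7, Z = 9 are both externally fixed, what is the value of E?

-1

Setting A = 7, Z = 9 by intervention discards those variables' equations.
E = min(Z, W) - 1  [with Z=9, W=0]  = -1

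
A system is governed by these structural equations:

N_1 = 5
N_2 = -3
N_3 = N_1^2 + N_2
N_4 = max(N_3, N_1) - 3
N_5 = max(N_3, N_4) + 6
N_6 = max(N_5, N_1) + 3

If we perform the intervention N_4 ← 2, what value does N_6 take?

Under do(N_4=2), the mechanism N_4 = max(N_3, N_1) - 3 is discarded; N_4 is fixed at 2.
N_3 = N_1^2 + N_2  [with N_1=5, N_2=-3]  = 22
N_5 = max(N_3, N_4) + 6  [with N_3=22, N_4=2]  = 28
N_6 = max(N_5, N_1) + 3  [with N_5=28, N_1=5]  = 31

31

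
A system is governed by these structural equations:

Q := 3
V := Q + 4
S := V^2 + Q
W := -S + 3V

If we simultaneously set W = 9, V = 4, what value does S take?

Setting W = 9, V = 4 by intervention discards those variables' equations.
S = V^2 + Q  [with V=4, Q=3]  = 19

19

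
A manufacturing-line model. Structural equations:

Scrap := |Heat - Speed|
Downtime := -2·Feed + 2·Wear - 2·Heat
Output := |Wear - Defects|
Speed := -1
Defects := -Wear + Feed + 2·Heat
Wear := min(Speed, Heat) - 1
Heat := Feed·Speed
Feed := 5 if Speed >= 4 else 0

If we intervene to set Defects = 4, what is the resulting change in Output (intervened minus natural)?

2

Under do(Defects=4), the mechanism Defects := -Wear + Feed + 2·Heat is discarded; Defects is fixed at 4.
Feed = 5 if Speed >= 4 else 0  [with Speed=-1]  = 0
Heat = Feed·Speed  [with Feed=0, Speed=-1]  = 0
Wear = min(Speed, Heat) - 1  [with Speed=-1, Heat=0]  = -2
Output = |Wear - Defects|  [with Wear=-2, Defects=4]  = 6
Without intervention: Feed = 5 if Speed >= 4 else 0  [with Speed=-1]  = 0; Heat = Feed·Speed  [with Feed=0, Speed=-1]  = 0; Wear = min(Speed, Heat) - 1  [with Speed=-1, Heat=0]  = -2; Defects = -Wear + Feed + 2·Heat  [with Wear=-2, Feed=0, Heat=0]  = 2; Output = |Wear - Defects|  [with Wear=-2, Defects=2]  = 4.
Change = 6 − 4 = 2.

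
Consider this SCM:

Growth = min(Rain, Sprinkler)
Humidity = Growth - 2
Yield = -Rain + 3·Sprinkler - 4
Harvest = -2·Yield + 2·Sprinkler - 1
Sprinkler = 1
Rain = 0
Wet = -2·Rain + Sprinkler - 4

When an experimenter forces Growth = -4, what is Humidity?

Intervening sets Growth = -4 and removes its equation (Growth = min(Rain, Sprinkler)).
Humidity = Growth - 2  [with Growth=-4]  = -6

-6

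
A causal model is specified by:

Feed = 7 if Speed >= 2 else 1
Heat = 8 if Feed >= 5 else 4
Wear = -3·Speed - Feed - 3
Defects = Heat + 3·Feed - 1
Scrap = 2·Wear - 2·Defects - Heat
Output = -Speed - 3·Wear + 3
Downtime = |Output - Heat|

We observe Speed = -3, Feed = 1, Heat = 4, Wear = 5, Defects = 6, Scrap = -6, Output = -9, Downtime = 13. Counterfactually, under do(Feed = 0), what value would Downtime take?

do(Feed=0) replaces the equation Feed = 7 if Speed >= 2 else 1 with the constant Feed = 0.
Heat = 8 if Feed >= 5 else 4  [with Feed=0]  = 4
Wear = -3·Speed - Feed - 3  [with Speed=-3, Feed=0]  = 6
Output = -Speed - 3·Wear + 3  [with Speed=-3, Wear=6]  = -12
Downtime = |Output - Heat|  [with Output=-12, Heat=4]  = 16

16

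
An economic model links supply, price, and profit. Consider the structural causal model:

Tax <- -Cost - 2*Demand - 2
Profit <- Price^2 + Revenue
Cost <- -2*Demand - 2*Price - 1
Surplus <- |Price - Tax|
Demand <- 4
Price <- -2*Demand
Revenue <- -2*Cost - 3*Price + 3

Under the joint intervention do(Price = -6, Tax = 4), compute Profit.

51

Setting Price = -6, Tax = 4 by intervention discards those variables' equations.
Cost = -2*Demand - 2*Price - 1  [with Demand=4, Price=-6]  = 3
Revenue = -2*Cost - 3*Price + 3  [with Cost=3, Price=-6]  = 15
Profit = Price^2 + Revenue  [with Price=-6, Revenue=15]  = 51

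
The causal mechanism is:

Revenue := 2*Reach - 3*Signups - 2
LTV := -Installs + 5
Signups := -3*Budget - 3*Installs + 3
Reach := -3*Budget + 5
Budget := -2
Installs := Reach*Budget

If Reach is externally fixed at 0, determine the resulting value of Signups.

Under do(Reach=0), the mechanism Reach := -3*Budget + 5 is discarded; Reach is fixed at 0.
Installs = Reach*Budget  [with Reach=0, Budget=-2]  = 0
Signups = -3*Budget - 3*Installs + 3  [with Budget=-2, Installs=0]  = 9

9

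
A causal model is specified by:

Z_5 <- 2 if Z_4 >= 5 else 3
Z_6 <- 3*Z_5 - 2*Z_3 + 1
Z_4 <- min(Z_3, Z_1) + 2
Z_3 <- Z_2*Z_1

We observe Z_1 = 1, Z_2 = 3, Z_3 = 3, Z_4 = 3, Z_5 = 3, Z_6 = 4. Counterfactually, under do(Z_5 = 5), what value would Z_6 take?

The intervention breaks the incoming arrows to Z_5: Z_5 <- 2 if Z_4 >= 5 else 3 no longer applies, and Z_5 = 5.
Z_3 = Z_2*Z_1  [with Z_2=3, Z_1=1]  = 3
Z_6 = 3*Z_5 - 2*Z_3 + 1  [with Z_5=5, Z_3=3]  = 10

10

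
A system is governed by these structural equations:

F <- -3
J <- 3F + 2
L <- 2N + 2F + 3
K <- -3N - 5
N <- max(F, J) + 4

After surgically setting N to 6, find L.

do(N=6) replaces the equation N <- max(F, J) + 4 with the constant N = 6.
L = 2N + 2F + 3  [with N=6, F=-3]  = 9

9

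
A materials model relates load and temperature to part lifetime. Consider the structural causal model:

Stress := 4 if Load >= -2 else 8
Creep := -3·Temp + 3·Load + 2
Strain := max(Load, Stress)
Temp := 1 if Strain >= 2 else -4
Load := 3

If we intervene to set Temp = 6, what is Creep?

Intervening sets Temp = 6 and removes its equation (Temp := 1 if Strain >= 2 else -4).
Creep = -3·Temp + 3·Load + 2  [with Temp=6, Load=3]  = -7

-7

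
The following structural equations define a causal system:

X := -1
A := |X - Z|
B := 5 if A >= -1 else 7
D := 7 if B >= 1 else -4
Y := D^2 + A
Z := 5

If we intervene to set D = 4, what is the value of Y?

22

The intervention breaks the incoming arrows to D: D := 7 if B >= 1 else -4 no longer applies, and D = 4.
A = |X - Z|  [with X=-1, Z=5]  = 6
Y = D^2 + A  [with D=4, A=6]  = 22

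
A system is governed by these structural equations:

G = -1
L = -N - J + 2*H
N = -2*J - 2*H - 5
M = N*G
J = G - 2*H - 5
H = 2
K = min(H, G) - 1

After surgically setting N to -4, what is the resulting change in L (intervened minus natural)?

The intervention breaks the incoming arrows to N: N = -2*J - 2*H - 5 no longer applies, and N = -4.
J = G - 2*H - 5  [with G=-1, H=2]  = -10
L = -N - J + 2*H  [with N=-4, J=-10, H=2]  = 18
Without intervention: J = G - 2*H - 5  [with G=-1, H=2]  = -10; N = -2*J - 2*H - 5  [with J=-10, H=2]  = 11; L = -N - J + 2*H  [with N=11, J=-10, H=2]  = 3.
Change = 18 − 3 = 15.

15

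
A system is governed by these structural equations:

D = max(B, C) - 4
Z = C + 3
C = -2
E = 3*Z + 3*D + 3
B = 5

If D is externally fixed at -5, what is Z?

1

Under do(D=-5), the mechanism D = max(B, C) - 4 is discarded; D is fixed at -5.
Since Z is not a descendant of the intervened variable, it is unaffected.
Z = C + 3  [with C=-2]  = 1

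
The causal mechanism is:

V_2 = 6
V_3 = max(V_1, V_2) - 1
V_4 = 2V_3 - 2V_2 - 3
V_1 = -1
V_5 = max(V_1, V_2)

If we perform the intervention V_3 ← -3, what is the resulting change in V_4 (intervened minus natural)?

-16

The intervention breaks the incoming arrows to V_3: V_3 = max(V_1, V_2) - 1 no longer applies, and V_3 = -3.
V_4 = 2V_3 - 2V_2 - 3  [with V_3=-3, V_2=6]  = -21
Without intervention: V_3 = max(V_1, V_2) - 1  [with V_1=-1, V_2=6]  = 5; V_4 = 2V_3 - 2V_2 - 3  [with V_3=5, V_2=6]  = -5.
Change = -21 − (-5) = -16.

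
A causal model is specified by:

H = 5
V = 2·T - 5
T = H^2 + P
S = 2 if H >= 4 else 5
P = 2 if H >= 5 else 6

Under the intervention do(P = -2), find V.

Under do(P=-2), the mechanism P = 2 if H >= 5 else 6 is discarded; P is fixed at -2.
T = H^2 + P  [with H=5, P=-2]  = 23
V = 2·T - 5  [with T=23]  = 41

41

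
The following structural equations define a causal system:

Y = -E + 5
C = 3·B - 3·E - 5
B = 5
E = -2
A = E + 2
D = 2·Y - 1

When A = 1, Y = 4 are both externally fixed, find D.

Setting A = 1, Y = 4 by intervention discards those variables' equations.
D = 2·Y - 1  [with Y=4]  = 7

7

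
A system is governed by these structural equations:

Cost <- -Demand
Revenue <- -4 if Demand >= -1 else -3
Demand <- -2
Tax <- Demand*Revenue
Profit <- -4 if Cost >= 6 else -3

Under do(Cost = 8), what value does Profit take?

do(Cost=8) replaces the equation Cost <- -Demand with the constant Cost = 8.
Profit = -4 if Cost >= 6 else -3  [with Cost=8]  = -4

-4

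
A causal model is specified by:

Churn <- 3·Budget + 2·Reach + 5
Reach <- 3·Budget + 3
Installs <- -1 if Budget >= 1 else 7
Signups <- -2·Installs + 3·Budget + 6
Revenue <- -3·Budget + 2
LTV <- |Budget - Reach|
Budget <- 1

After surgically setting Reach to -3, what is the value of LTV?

Under do(Reach=-3), the mechanism Reach <- 3·Budget + 3 is discarded; Reach is fixed at -3.
LTV = |Budget - Reach|  [with Budget=1, Reach=-3]  = 4

4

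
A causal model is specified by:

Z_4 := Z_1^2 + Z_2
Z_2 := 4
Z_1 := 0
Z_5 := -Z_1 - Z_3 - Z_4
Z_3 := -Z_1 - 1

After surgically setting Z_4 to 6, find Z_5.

-5

Intervening sets Z_4 = 6 and removes its equation (Z_4 := Z_1^2 + Z_2).
Z_3 = -Z_1 - 1  [with Z_1=0]  = -1
Z_5 = -Z_1 - Z_3 - Z_4  [with Z_1=0, Z_3=-1, Z_4=6]  = -5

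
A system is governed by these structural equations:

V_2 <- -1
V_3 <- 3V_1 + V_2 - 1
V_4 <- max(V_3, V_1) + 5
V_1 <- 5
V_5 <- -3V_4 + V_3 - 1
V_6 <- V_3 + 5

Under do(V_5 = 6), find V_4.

18

The intervention breaks the incoming arrows to V_5: V_5 <- -3V_4 + V_3 - 1 no longer applies, and V_5 = 6.
Since V_4 is not a descendant of the intervened variable, it is unaffected.
V_3 = 3V_1 + V_2 - 1  [with V_1=5, V_2=-1]  = 13
V_4 = max(V_3, V_1) + 5  [with V_3=13, V_1=5]  = 18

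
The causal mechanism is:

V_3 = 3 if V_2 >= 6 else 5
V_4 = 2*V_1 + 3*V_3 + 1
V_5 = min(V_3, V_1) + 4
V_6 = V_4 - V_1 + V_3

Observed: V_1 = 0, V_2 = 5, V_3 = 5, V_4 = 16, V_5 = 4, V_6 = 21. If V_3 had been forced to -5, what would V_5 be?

-1

do(V_3=-5) replaces the equation V_3 = 3 if V_2 >= 6 else 5 with the constant V_3 = -5.
V_5 = min(V_3, V_1) + 4  [with V_3=-5, V_1=0]  = -1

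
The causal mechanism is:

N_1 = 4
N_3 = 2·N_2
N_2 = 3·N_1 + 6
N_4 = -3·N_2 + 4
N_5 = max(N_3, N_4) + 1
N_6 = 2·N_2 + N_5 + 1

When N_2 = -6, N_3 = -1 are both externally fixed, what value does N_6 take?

12

Under do(N_2 = -6, N_3 = -1), each intervened variable's structural equation is replaced by its fixed value.
N_4 = -3·N_2 + 4  [with N_2=-6]  = 22
N_5 = max(N_3, N_4) + 1  [with N_3=-1, N_4=22]  = 23
N_6 = 2·N_2 + N_5 + 1  [with N_2=-6, N_5=23]  = 12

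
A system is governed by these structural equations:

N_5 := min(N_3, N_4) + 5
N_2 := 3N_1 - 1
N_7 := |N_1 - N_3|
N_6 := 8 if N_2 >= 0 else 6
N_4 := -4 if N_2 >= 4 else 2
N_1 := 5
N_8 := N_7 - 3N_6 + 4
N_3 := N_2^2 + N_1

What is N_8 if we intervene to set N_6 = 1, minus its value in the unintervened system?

Intervening sets N_6 = 1 and removes its equation (N_6 := 8 if N_2 >= 0 else 6).
N_2 = 3N_1 - 1  [with N_1=5]  = 14
N_3 = N_2^2 + N_1  [with N_2=14, N_1=5]  = 201
N_7 = |N_1 - N_3|  [with N_1=5, N_3=201]  = 196
N_8 = N_7 - 3N_6 + 4  [with N_7=196, N_6=1]  = 197
Without intervention: N_2 = 3N_1 - 1  [with N_1=5]  = 14; N_3 = N_2^2 + N_1  [with N_2=14, N_1=5]  = 201; N_6 = 8 if N_2 >= 0 else 6  [with N_2=14]  = 8; N_7 = |N_1 - N_3|  [with N_1=5, N_3=201]  = 196; N_8 = N_7 - 3N_6 + 4  [with N_7=196, N_6=8]  = 176.
Change = 197 − 176 = 21.

21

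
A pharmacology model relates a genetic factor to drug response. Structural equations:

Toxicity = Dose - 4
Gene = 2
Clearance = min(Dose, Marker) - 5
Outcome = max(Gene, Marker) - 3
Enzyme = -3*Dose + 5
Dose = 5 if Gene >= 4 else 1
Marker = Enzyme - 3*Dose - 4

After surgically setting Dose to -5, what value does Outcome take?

Under do(Dose=-5), the mechanism Dose = 5 if Gene >= 4 else 1 is discarded; Dose is fixed at -5.
Enzyme = -3*Dose + 5  [with Dose=-5]  = 20
Marker = Enzyme - 3*Dose - 4  [with Enzyme=20, Dose=-5]  = 31
Outcome = max(Gene, Marker) - 3  [with Gene=2, Marker=31]  = 28

28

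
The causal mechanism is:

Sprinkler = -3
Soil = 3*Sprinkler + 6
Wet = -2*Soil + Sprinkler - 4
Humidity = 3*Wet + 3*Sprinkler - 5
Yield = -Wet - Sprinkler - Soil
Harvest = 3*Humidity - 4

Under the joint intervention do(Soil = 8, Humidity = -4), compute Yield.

Setting Soil = 8, Humidity = -4 by intervention discards those variables' equations.
Wet = -2*Soil + Sprinkler - 4  [with Soil=8, Sprinkler=-3]  = -23
Yield = -Wet - Sprinkler - Soil  [with Wet=-23, Sprinkler=-3, Soil=8]  = 18

18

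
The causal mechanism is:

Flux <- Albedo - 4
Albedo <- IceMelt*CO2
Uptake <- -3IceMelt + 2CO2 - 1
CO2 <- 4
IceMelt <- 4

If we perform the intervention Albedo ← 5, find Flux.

The intervention breaks the incoming arrows to Albedo: Albedo <- IceMelt*CO2 no longer applies, and Albedo = 5.
Flux = Albedo - 4  [with Albedo=5]  = 1

1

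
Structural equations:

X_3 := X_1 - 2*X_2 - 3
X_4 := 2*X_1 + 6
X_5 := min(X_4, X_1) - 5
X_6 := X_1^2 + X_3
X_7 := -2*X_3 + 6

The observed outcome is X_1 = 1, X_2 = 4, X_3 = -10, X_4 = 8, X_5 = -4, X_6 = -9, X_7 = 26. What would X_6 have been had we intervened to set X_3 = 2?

3

The intervention breaks the incoming arrows to X_3: X_3 := X_1 - 2*X_2 - 3 no longer applies, and X_3 = 2.
X_6 = X_1^2 + X_3  [with X_1=1, X_3=2]  = 3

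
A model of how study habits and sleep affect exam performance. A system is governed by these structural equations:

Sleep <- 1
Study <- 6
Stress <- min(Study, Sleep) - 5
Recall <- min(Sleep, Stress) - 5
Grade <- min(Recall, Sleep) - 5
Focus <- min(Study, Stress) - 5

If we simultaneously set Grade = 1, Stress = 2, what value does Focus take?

Under do(Grade = 1, Stress = 2), each intervened variable's structural equation is replaced by its fixed value.
Focus = min(Study, Stress) - 5  [with Study=6, Stress=2]  = -3

-3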